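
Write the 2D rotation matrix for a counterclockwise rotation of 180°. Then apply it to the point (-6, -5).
R = [[-1, 0], [0, -1]]; R·(-6, -5) = (6, 5)

Rotation matrix formula: R(θ) = [[cos θ, -sin θ], [sin θ, cos θ]]
For θ = 180°:
cos(180°) = -1
sin(180°) = 0
R = [[-1, 0], [0, -1]]
Apply to (-6, -5): [-1·-6 + (0)·-5, 0·-6 + -1·-5] = (6, 5)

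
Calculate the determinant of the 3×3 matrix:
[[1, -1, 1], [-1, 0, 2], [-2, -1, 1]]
6

Expansion along first row:
det = 1·det([[0,2],[-1,1]]) - -1·det([[-1,2],[-2,1]]) + 1·det([[-1,0],[-2,-1]])
    = 1·(0·1 - 2·-1) - -1·(-1·1 - 2·-2) + 1·(-1·-1 - 0·-2)
    = 1·2 - -1·3 + 1·1
    = 2 + 3 + 1 = 6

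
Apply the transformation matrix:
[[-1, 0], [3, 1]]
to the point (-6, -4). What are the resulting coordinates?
(6, -22)

Matrix multiplication:
[[-1, 0], [3, 1]] × [-6, -4]ᵀ
= [-1×-6 + 0×-4, 3×-6 + 1×-4]ᵀ
= [6.0000, -22.0000]ᵀ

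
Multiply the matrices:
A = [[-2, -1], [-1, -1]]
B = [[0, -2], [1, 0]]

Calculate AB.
[[-1, 4], [-1, 2]]

Each entry (i,j) of AB = sum over k of A[i][k]*B[k][j].
(AB)[0][0] = (-2)*(0) + (-1)*(1) = -1
(AB)[0][1] = (-2)*(-2) + (-1)*(0) = 4
(AB)[1][0] = (-1)*(0) + (-1)*(1) = -1
(AB)[1][1] = (-1)*(-2) + (-1)*(0) = 2
AB = [[-1, 4], [-1, 2]]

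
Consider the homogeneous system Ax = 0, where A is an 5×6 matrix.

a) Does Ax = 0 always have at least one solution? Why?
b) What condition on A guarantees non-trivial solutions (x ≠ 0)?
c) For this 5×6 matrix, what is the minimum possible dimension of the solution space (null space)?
a) Yes, x = 0 is always a solution. b) When A has linearly dependent columns (rank < n). c) Minimum nullity = 1.

a) x = 0 satisfies A·0 = 0, so the zero vector is always a solution.
b) Non-trivial solutions exist iff the columns of A are linearly dependent, equivalently rank(A) < n (the number of columns).
c) By rank-nullity, rank(A) + nullity(A) = n = 6. Since A has only 5 rows, rank(A) ≤ 5, so nullity(A) ≥ 6 - 5 = 1.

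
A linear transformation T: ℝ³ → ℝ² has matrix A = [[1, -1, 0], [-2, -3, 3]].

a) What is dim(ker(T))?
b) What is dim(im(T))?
dim(ker) = 1, dim(im) = 2

The two rows are not scalar multiples of one another (no single k satisfies row 2 = k × row 1), so they are linearly independent.
Thus rank(A) = 2.
dim(im(T)) = rank(A) = 2.
By the rank-nullity theorem applied to T: ℝ³ → ℝ², rank(A) + nullity(A) = 3 (the domain dimension), so dim(ker(T)) = 3 - 2 = 1.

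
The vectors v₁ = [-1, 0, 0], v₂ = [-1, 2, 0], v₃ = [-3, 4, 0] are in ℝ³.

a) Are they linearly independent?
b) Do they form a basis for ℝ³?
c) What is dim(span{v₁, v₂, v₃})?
Not independent, not a basis, dim(span) = 2

Check whether v₃ can be written as a linear combination of v₁ and v₂.
v₃ = (1)·v₁ + (2)·v₂ = [-3, 4, 0], so the three vectors are linearly dependent.
Thus they do not form a basis for ℝ³, and dim(span{v₁, v₂, v₃}) = 2 (spanned by v₁ and v₂).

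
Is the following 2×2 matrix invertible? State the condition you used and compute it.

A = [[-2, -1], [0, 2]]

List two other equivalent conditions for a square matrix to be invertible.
Yes, invertible; det(A) = -4 ≠ 0. Equivalent conditions: rank(A) = 2; Ax = 0 has only the trivial solution; 0 is not an eigenvalue; the columns of A are linearly independent.

To check invertibility, compute det(A).
The given matrix is triangular, so det(A) equals the product of its diagonal entries = -4 ≠ 0.
Since det(A) ≠ 0, A is invertible.
Equivalent conditions for a square matrix A to be invertible:
- rank(A) = 2 (full rank).
- The homogeneous system Ax = 0 has only the trivial solution x = 0.
- 0 is not an eigenvalue of A.
- The columns (equivalently rows) of A are linearly independent.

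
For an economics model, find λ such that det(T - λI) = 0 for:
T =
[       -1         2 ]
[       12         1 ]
λ = -5, 5

Solve det(T - λI) = 0. For a 2×2 matrix the characteristic equation is λ² - (trace)λ + det = 0.
trace(T) = a + d = -1 + 1 = 0.
det(T) = a*d - b*c = (-1)*(1) - (2)*(12) = -1 - 24 = -25.
Characteristic equation: λ² - (0)λ + (-25) = 0.
Discriminant = (0)² - 4*(-25) = 0 + 100 = 100.
λ = (0 ± √100) / 2 = (0 ± 10) / 2 = -5, 5.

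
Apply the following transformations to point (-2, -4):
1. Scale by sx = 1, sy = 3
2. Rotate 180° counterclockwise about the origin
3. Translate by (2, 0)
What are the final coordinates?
(4, 12)

Step 1: Scale → (-2, -12)
Step 2: Rotate 180° → (2, 12)
Step 3: Translate → (4, 12)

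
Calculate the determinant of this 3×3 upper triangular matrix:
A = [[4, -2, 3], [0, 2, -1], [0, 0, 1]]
8

The determinant of a triangular matrix is the product of its diagonal entries (the off-diagonal entries above the diagonal do not affect it).
det(A) = (4) * (2) * (1) = 8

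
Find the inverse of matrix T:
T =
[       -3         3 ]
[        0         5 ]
det(T) = -15
T⁻¹ =
[     -1/3       1/5 ]
[        0       1/5 ]

For a 2×2 matrix T = [[a, b], [c, d]] with det(T) ≠ 0, T⁻¹ = (1/det(T)) * [[d, -b], [-c, a]].
det(T) = (-3)*(5) - (3)*(0) = -15 - 0 = -15.
T⁻¹ = (1/-15) * [[5, -3], [0, -3]].
Dividing each entry by -15 and reducing:
T⁻¹ =
[     -1/3       1/5 ]
[        0       1/5 ]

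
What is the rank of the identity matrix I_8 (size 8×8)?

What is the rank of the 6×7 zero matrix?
rank(I_8) = 8, rank(0) = 0

The identity I_8 has 8 columns that are the standard basis vectors e_1, …, e_8. These are linearly independent, so all 8 columns are pivots and rank(I_8) = 8.
The 6×7 zero matrix has every entry zero, so every row is the zero row and there are no pivots; rank(0) = 0.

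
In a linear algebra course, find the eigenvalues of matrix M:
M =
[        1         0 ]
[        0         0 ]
λ = 0, 1

Solve det(M - λI) = 0. For a 2×2 matrix the characteristic equation is λ² - (trace)λ + det = 0.
trace(M) = a + d = 1 + 0 = 1.
det(M) = a*d - b*c = (1)*(0) - (0)*(0) = 0 - 0 = 0.
Characteristic equation: λ² - (1)λ + (0) = 0.
Discriminant = (1)² - 4*(0) = 1 - 0 = 1.
λ = (1 ± √1) / 2 = (1 ± 1) / 2 = 0, 1.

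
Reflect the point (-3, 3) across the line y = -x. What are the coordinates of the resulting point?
(-3, 3)

Reflection across line y = -x: (-3, 3) → (-3, 3)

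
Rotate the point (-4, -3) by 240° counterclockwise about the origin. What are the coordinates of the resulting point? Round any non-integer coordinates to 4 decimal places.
(-0.5981, 4.9641)

Rotation matrix R(θ) = [[cos θ, -sin θ], [sin θ, cos θ]]; for θ = 240°:
R = [[-1/2, √3/2], [-√3/2, -1/2]]
Result: R × [-4, -3]ᵀ = [-1/2·-4 + (√3/2)·-3, -√3/2·-4 + (-1/2)·-3]ᵀ = (-0.5981, 4.9641)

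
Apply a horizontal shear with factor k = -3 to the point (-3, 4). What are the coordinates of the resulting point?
(-15, 4)

Shear matrix for horizontal shear with factor k = -3:
[[1, -3], [0, 1]]
Result: (-3, 4) → (-15, 4)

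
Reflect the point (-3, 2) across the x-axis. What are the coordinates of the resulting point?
(-3, -2)

Reflection across x-axis: (-3, 2) → (-3, -2)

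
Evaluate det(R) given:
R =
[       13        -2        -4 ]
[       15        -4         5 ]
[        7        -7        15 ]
det(R) = 363

Expand along row 0 (cofactor expansion): det(R) = a*(e*i - f*h) - b*(d*i - f*g) + c*(d*h - e*g), where the 3×3 is [[a, b, c], [d, e, f], [g, h, i]].
Minor M_00 = (-4)*(15) - (5)*(-7) = -60 + 35 = -25.
Minor M_01 = (15)*(15) - (5)*(7) = 225 - 35 = 190.
Minor M_02 = (15)*(-7) - (-4)*(7) = -105 + 28 = -77.
det(R) = (13)*(-25) - (-2)*(190) + (-4)*(-77) = -325 + 380 + 308 = 363.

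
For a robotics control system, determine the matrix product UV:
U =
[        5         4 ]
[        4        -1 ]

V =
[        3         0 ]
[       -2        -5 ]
UV =
[        7       -20 ]
[       14         5 ]

Matrix multiplication: (UV)[i][j] = sum over k of U[i][k] * V[k][j].
  (UV)[0][0] = (5)*(3) + (4)*(-2) = 7
  (UV)[0][1] = (5)*(0) + (4)*(-5) = -20
  (UV)[1][0] = (4)*(3) + (-1)*(-2) = 14
  (UV)[1][1] = (4)*(0) + (-1)*(-5) = 5
UV =
[        7       -20 ]
[       14         5 ]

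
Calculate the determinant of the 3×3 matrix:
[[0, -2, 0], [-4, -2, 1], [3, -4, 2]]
-22

Expansion along first row:
det = 0·det([[-2,1],[-4,2]]) - -2·det([[-4,1],[3,2]]) + 0·det([[-4,-2],[3,-4]])
    = 0·(-2·2 - 1·-4) - -2·(-4·2 - 1·3) + 0·(-4·-4 - -2·3)
    = 0·0 - -2·-11 + 0·22
    = 0 + -22 + 0 = -22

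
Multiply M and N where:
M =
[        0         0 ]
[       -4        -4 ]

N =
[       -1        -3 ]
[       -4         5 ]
MN =
[        0         0 ]
[       20        -8 ]

Matrix multiplication: (MN)[i][j] = sum over k of M[i][k] * N[k][j].
  (MN)[0][0] = (0)*(-1) + (0)*(-4) = 0
  (MN)[0][1] = (0)*(-3) + (0)*(5) = 0
  (MN)[1][0] = (-4)*(-1) + (-4)*(-4) = 20
  (MN)[1][1] = (-4)*(-3) + (-4)*(5) = -8
MN =
[        0         0 ]
[       20        -8 ]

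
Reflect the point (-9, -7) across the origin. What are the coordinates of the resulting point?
(9, 7)

Reflection across origin: (-9, -7) → (9, 7)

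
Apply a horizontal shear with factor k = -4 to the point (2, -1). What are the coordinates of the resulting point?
(6, -1)

Shear matrix for horizontal shear with factor k = -4:
[[1, -4], [0, 1]]
Result: (2, -1) → (6, -1)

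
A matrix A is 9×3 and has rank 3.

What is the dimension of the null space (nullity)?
0

The rank-nullity theorem for an m×n matrix states:
rank(A) + nullity(A) = n (the number of columns).
Here n = 3 and rank(A) = 3, so nullity(A) = 3 - 3 = 0.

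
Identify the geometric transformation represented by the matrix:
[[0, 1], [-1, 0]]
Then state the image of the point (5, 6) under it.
rotation by 90° clockwise (i.e., 270° counterclockwise); image of (5, 6) is (6, -5)

This matches the form [[cos θ, -sin θ], [sin θ, cos θ]] of a rotation matrix; reading off cos θ and sin θ gives the angle.
The matrix [[0, 1], [-1, 0]] represents: rotation by 90° clockwise (i.e., 270° counterclockwise).
Applying it to (5, 6): [0·5 + 1·6, -1·5 + 0·6] = (6, -5).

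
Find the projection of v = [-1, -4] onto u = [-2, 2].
[3/2, -3/2]

The projection of v onto u is proj_u(v) = ((v·u) / (u·u)) · u.
v·u = (-1)*(-2) + (-4)*(2) = -6.
u·u = (-2)*(-2) + (2)*(2) = 8.
coefficient = -6 / 8 = -3/4.
proj_u(v) = -3/4 · [-2, 2] = [3/2, -3/2].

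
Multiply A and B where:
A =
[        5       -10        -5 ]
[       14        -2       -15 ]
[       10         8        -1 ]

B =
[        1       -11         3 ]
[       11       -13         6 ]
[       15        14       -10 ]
AB =
[     -180         5         5 ]
[     -233      -338       180 ]
[       83      -228        88 ]

Matrix multiplication: (AB)[i][j] = sum over k of A[i][k] * B[k][j].
  (AB)[0][0] = (5)*(1) + (-10)*(11) + (-5)*(15) = -180
  (AB)[0][1] = (5)*(-11) + (-10)*(-13) + (-5)*(14) = 5
  (AB)[0][2] = (5)*(3) + (-10)*(6) + (-5)*(-10) = 5
  (AB)[1][0] = (14)*(1) + (-2)*(11) + (-15)*(15) = -233
  (AB)[1][1] = (14)*(-11) + (-2)*(-13) + (-15)*(14) = -338
  (AB)[1][2] = (14)*(3) + (-2)*(6) + (-15)*(-10) = 180
  (AB)[2][0] = (10)*(1) + (8)*(11) + (-1)*(15) = 83
  (AB)[2][1] = (10)*(-11) + (8)*(-13) + (-1)*(14) = -228
  (AB)[2][2] = (10)*(3) + (8)*(6) + (-1)*(-10) = 88
AB =
[     -180         5         5 ]
[     -233      -338       180 ]
[       83      -228        88 ]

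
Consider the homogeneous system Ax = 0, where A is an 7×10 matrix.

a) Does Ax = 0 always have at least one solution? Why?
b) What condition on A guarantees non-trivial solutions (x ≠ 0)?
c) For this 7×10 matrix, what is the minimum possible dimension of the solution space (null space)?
a) Yes, x = 0 is always a solution. b) When A has linearly dependent columns (rank < n). c) Minimum nullity = 3.

a) x = 0 satisfies A·0 = 0, so the zero vector is always a solution.
b) Non-trivial solutions exist iff the columns of A are linearly dependent, equivalently rank(A) < n (the number of columns).
c) By rank-nullity, rank(A) + nullity(A) = n = 10. Since A has only 7 rows, rank(A) ≤ 7, so nullity(A) ≥ 10 - 7 = 3.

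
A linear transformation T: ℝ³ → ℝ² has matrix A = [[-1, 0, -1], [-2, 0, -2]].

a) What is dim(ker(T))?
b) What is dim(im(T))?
dim(ker) = 2, dim(im) = 1

Observe that row 2 = 2 × row 1 (so the rows are linearly dependent).
Thus rank(A) = 1 (only one linearly independent row).
dim(im(T)) = rank(A) = 1.
By the rank-nullity theorem applied to T: ℝ³ → ℝ², rank(A) + nullity(A) = 3 (the domain dimension), so dim(ker(T)) = 3 - 1 = 2.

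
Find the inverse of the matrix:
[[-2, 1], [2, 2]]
[[-1/3, 1/6], [1/3, 1/3]]

For [[a,b],[c,d]], inverse = (1/det)·[[d,-b],[-c,a]]
det = -2·2 - 1·2 = -6
Inverse = (1/-6)·[[2, -1], [-2, -2]]
        = [[-1/3, 1/6], [1/3, 1/3]]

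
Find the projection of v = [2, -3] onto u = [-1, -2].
[-4/5, -8/5]

The projection of v onto u is proj_u(v) = ((v·u) / (u·u)) · u.
v·u = (2)*(-1) + (-3)*(-2) = 4.
u·u = (-1)*(-1) + (-2)*(-2) = 5.
coefficient = 4 / 5 = 4/5.
proj_u(v) = 4/5 · [-1, -2] = [-4/5, -8/5].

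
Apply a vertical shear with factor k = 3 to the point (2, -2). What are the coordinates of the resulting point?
(2, 4)

Shear matrix for vertical shear with factor k = 3:
[[1, 0], [3, 1]]
Result: (2, -2) → (2, 4)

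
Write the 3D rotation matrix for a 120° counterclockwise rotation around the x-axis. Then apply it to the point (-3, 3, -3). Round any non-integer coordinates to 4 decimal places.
R = [[1, 0, 0], [0, -1/2, -√3/2], [0, √3/2, -1/2]]; R·(-3, 3, -3) = (-3.0000, 1.0981, 4.0981)

Rotation matrix for 120° around x-axis:
cos(120°) = -1/2, sin(120°) = √3/2
R = [[1, 0, 0], [0, -1/2, -√3/2], [0, √3/2, -1/2]]
Apply to (-3, 3, -3): R·[-3, 3, -3]ᵀ = (-3.0000, 1.0981, 4.0981)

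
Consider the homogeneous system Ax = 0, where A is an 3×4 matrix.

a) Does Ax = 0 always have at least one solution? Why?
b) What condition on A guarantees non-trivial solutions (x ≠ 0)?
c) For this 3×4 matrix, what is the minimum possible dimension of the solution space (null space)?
a) Yes, x = 0 is always a solution. b) When A has linearly dependent columns (rank < n). c) Minimum nullity = 1.

a) x = 0 satisfies A·0 = 0, so the zero vector is always a solution.
b) Non-trivial solutions exist iff the columns of A are linearly dependent, equivalently rank(A) < n (the number of columns).
c) By rank-nullity, rank(A) + nullity(A) = n = 4. Since A has only 3 rows, rank(A) ≤ 3, so nullity(A) ≥ 4 - 3 = 1.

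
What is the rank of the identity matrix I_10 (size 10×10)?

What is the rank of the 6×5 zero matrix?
rank(I_10) = 10, rank(0) = 0

The identity I_10 has 10 columns that are the standard basis vectors e_1, …, e_10. These are linearly independent, so all 10 columns are pivots and rank(I_10) = 10.
The 6×5 zero matrix has every entry zero, so every row is the zero row and there are no pivots; rank(0) = 0.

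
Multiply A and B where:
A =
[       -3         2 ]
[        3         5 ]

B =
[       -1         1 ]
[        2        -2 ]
AB =
[        7        -7 ]
[        7        -7 ]

Matrix multiplication: (AB)[i][j] = sum over k of A[i][k] * B[k][j].
  (AB)[0][0] = (-3)*(-1) + (2)*(2) = 7
  (AB)[0][1] = (-3)*(1) + (2)*(-2) = -7
  (AB)[1][0] = (3)*(-1) + (5)*(2) = 7
  (AB)[1][1] = (3)*(1) + (5)*(-2) = -7
AB =
[        7        -7 ]
[        7        -7 ]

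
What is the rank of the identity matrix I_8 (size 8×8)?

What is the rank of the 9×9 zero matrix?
rank(I_8) = 8, rank(0) = 0

The identity I_8 has 8 columns that are the standard basis vectors e_1, …, e_8. These are linearly independent, so all 8 columns are pivots and rank(I_8) = 8.
The 9×9 zero matrix has every entry zero, so every row is the zero row and there are no pivots; rank(0) = 0.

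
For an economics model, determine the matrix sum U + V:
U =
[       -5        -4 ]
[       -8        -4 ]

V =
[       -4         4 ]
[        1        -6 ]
U + V =
[       -9         0 ]
[       -7       -10 ]

Matrix addition is elementwise: (U+V)[i][j] = U[i][j] + V[i][j].
  (U+V)[0][0] = (-5) + (-4) = -9
  (U+V)[0][1] = (-4) + (4) = 0
  (U+V)[1][0] = (-8) + (1) = -7
  (U+V)[1][1] = (-4) + (-6) = -10
U + V =
[       -9         0 ]
[       -7       -10 ]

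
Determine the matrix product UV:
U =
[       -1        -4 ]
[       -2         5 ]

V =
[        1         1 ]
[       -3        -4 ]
UV =
[       11        15 ]
[      -17       -22 ]

Matrix multiplication: (UV)[i][j] = sum over k of U[i][k] * V[k][j].
  (UV)[0][0] = (-1)*(1) + (-4)*(-3) = 11
  (UV)[0][1] = (-1)*(1) + (-4)*(-4) = 15
  (UV)[1][0] = (-2)*(1) + (5)*(-3) = -17
  (UV)[1][1] = (-2)*(1) + (5)*(-4) = -22
UV =
[       11        15 ]
[      -17       -22 ]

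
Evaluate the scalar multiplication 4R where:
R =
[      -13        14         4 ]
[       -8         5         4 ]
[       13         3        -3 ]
4R =
[      -52        56        16 ]
[      -32        20        16 ]
[       52        12       -12 ]

Scalar multiplication is elementwise: (4R)[i][j] = 4 * R[i][j].
  (4R)[0][0] = 4 * (-13) = -52
  (4R)[0][1] = 4 * (14) = 56
  (4R)[0][2] = 4 * (4) = 16
  (4R)[1][0] = 4 * (-8) = -32
  (4R)[1][1] = 4 * (5) = 20
  (4R)[1][2] = 4 * (4) = 16
  (4R)[2][0] = 4 * (13) = 52
  (4R)[2][1] = 4 * (3) = 12
  (4R)[2][2] = 4 * (-3) = -12
4R =
[      -52        56        16 ]
[      -32        20        16 ]
[       52        12       -12 ]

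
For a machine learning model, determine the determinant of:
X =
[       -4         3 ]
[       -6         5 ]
det(X) = -2

For a 2×2 matrix [[a, b], [c, d]], det = a*d - b*c.
det(X) = (-4)*(5) - (3)*(-6) = -20 + 18 = -2.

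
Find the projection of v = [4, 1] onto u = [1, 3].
[7/10, 21/10]

The projection of v onto u is proj_u(v) = ((v·u) / (u·u)) · u.
v·u = (4)*(1) + (1)*(3) = 7.
u·u = (1)*(1) + (3)*(3) = 10.
coefficient = 7 / 10 = 7/10.
proj_u(v) = 7/10 · [1, 3] = [7/10, 21/10].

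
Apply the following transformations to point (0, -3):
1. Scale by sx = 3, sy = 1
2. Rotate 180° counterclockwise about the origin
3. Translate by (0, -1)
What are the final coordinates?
(0, 2)

Step 1: Scale → (0, -3)
Step 2: Rotate 180° → (0, 3)
Step 3: Translate → (0, 2)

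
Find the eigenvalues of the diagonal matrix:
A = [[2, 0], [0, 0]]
λ₁ = 2, λ₂ = 0

The characteristic polynomial of A is det(A - λI) = (2 - λ)(0 - λ) = 0.
The roots are λ = 2 and λ = 0, so the eigenvalues are the diagonal entries.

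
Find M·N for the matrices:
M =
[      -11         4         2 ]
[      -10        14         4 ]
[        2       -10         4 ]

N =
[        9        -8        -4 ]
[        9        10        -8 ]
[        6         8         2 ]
MN =
[      -51       144        16 ]
[       60       252       -64 ]
[      -48       -84        80 ]

Matrix multiplication: (MN)[i][j] = sum over k of M[i][k] * N[k][j].
  (MN)[0][0] = (-11)*(9) + (4)*(9) + (2)*(6) = -51
  (MN)[0][1] = (-11)*(-8) + (4)*(10) + (2)*(8) = 144
  (MN)[0][2] = (-11)*(-4) + (4)*(-8) + (2)*(2) = 16
  (MN)[1][0] = (-10)*(9) + (14)*(9) + (4)*(6) = 60
  (MN)[1][1] = (-10)*(-8) + (14)*(10) + (4)*(8) = 252
  (MN)[1][2] = (-10)*(-4) + (14)*(-8) + (4)*(2) = -64
  (MN)[2][0] = (2)*(9) + (-10)*(9) + (4)*(6) = -48
  (MN)[2][1] = (2)*(-8) + (-10)*(10) + (4)*(8) = -84
  (MN)[2][2] = (2)*(-4) + (-10)*(-8) + (4)*(2) = 80
MN =
[      -51       144        16 ]
[       60       252       -64 ]
[      -48       -84        80 ]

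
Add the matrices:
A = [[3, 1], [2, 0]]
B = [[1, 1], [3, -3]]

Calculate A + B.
[[4, 2], [5, -3]]

Add corresponding elements:
(3)+(1)=4
(1)+(1)=2
(2)+(3)=5
(0)+(-3)=-3
A + B = [[4, 2], [5, -3]]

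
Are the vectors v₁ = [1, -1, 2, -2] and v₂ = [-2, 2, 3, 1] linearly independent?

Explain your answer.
Yes, linearly independent

Two vectors are linearly dependent iff one is a scalar multiple of the other.
No single scalar k satisfies v₂ = k·v₁ (the ratios of corresponding entries disagree), so v₁ and v₂ are linearly independent.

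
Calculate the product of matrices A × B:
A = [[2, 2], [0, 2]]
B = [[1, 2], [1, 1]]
[[4, 6], [2, 2]]

Matrix multiplication:
C[0][0] = 2×1 + 2×1 = 4
C[0][1] = 2×2 + 2×1 = 6
C[1][0] = 0×1 + 2×1 = 2
C[1][1] = 0×2 + 2×1 = 2
Result: [[4, 6], [2, 2]]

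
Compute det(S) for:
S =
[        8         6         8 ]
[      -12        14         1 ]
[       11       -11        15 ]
det(S) = 2738

Expand along row 0 (cofactor expansion): det(S) = a*(e*i - f*h) - b*(d*i - f*g) + c*(d*h - e*g), where the 3×3 is [[a, b, c], [d, e, f], [g, h, i]].
Minor M_00 = (14)*(15) - (1)*(-11) = 210 + 11 = 221.
Minor M_01 = (-12)*(15) - (1)*(11) = -180 - 11 = -191.
Minor M_02 = (-12)*(-11) - (14)*(11) = 132 - 154 = -22.
det(S) = (8)*(221) - (6)*(-191) + (8)*(-22) = 1768 + 1146 - 176 = 2738.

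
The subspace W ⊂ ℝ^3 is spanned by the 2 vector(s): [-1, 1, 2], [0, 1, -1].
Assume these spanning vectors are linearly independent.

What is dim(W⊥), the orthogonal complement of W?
dim(W⊥) = 1

For any subspace W of ℝ^n, dim(W) + dim(W⊥) = n (the whole-space dimension).
Here the given 2 vectors are linearly independent, so dim(W) = 2.
Thus dim(W⊥) = n - dim(W) = 3 - 2 = 1.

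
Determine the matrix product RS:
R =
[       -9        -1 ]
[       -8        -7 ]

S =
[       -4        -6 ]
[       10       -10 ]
RS =
[       26        64 ]
[      -38       118 ]

Matrix multiplication: (RS)[i][j] = sum over k of R[i][k] * S[k][j].
  (RS)[0][0] = (-9)*(-4) + (-1)*(10) = 26
  (RS)[0][1] = (-9)*(-6) + (-1)*(-10) = 64
  (RS)[1][0] = (-8)*(-4) + (-7)*(10) = -38
  (RS)[1][1] = (-8)*(-6) + (-7)*(-10) = 118
RS =
[       26        64 ]
[      -38       118 ]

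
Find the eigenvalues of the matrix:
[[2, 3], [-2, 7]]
λ = 4 and λ = 5

Characteristic equation: det(A - λI) = 0
λ² - (trace)λ + (det) = 0
λ² - (9)λ + (20) = 0
λ² - 9λ + 20 = 0
Solving: λ = 4, 5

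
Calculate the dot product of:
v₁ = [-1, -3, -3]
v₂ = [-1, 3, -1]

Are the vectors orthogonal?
-5, No

The dot product is the sum of products of corresponding components.
v₁·v₂ = (-1)*(-1) + (-3)*(3) + (-3)*(-1) = 1 - 9 + 3 = -5.
Two vectors are orthogonal iff their dot product is 0; here the dot product is -5, so the vectors are not orthogonal.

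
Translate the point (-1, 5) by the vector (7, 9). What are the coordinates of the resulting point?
(6, 14)

Translation by (7, 9):
x' = -1 + 7 = 6
y' = 5 + 9 = 14
Homogeneous matrix: [[1, 0, 7], [0, 1, 9], [0, 0, 1]]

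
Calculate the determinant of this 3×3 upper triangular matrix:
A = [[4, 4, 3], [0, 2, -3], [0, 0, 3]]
24

The determinant of a triangular matrix is the product of its diagonal entries (the off-diagonal entries above the diagonal do not affect it).
det(A) = (4) * (2) * (3) = 24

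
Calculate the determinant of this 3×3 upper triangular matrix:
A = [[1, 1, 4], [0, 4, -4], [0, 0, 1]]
4

The determinant of a triangular matrix is the product of its diagonal entries (the off-diagonal entries above the diagonal do not affect it).
det(A) = (1) * (4) * (1) = 4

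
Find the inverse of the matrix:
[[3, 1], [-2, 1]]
[[1/5, -1/5], [2/5, 3/5]]

For [[a,b],[c,d]], inverse = (1/det)·[[d,-b],[-c,a]]
det = 3·1 - 1·-2 = 5
Inverse = (1/5)·[[1, -1], [2, 3]]
        = [[1/5, -1/5], [2/5, 3/5]]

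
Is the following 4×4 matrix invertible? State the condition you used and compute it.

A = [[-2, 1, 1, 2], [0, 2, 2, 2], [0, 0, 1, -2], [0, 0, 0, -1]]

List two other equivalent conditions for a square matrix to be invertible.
Yes, invertible; det(A) = 4 ≠ 0. Equivalent conditions: rank(A) = 4; Ax = 0 has only the trivial solution; 0 is not an eigenvalue; the columns of A are linearly independent.

To check invertibility, compute det(A).
The given matrix is triangular, so det(A) equals the product of its diagonal entries = 4 ≠ 0.
Since det(A) ≠ 0, A is invertible.
Equivalent conditions for a square matrix A to be invertible:
- rank(A) = 4 (full rank).
- The homogeneous system Ax = 0 has only the trivial solution x = 0.
- 0 is not an eigenvalue of A.
- The columns (equivalently rows) of A are linearly independent.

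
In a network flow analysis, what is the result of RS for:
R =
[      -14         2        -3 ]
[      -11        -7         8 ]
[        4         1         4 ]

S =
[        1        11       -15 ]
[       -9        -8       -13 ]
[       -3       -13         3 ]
RS =
[      -23      -131       175 ]
[       28      -169       280 ]
[      -17       -16       -61 ]

Matrix multiplication: (RS)[i][j] = sum over k of R[i][k] * S[k][j].
  (RS)[0][0] = (-14)*(1) + (2)*(-9) + (-3)*(-3) = -23
  (RS)[0][1] = (-14)*(11) + (2)*(-8) + (-3)*(-13) = -131
  (RS)[0][2] = (-14)*(-15) + (2)*(-13) + (-3)*(3) = 175
  (RS)[1][0] = (-11)*(1) + (-7)*(-9) + (8)*(-3) = 28
  (RS)[1][1] = (-11)*(11) + (-7)*(-8) + (8)*(-13) = -169
  (RS)[1][2] = (-11)*(-15) + (-7)*(-13) + (8)*(3) = 280
  (RS)[2][0] = (4)*(1) + (1)*(-9) + (4)*(-3) = -17
  (RS)[2][1] = (4)*(11) + (1)*(-8) + (4)*(-13) = -16
  (RS)[2][2] = (4)*(-15) + (1)*(-13) + (4)*(3) = -61
RS =
[      -23      -131       175 ]
[       28      -169       280 ]
[      -17       -16       -61 ]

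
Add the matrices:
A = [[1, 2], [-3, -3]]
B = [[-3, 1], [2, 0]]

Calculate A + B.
[[-2, 3], [-1, -3]]

Add corresponding elements:
(1)+(-3)=-2
(2)+(1)=3
(-3)+(2)=-1
(-3)+(0)=-3
A + B = [[-2, 3], [-1, -3]]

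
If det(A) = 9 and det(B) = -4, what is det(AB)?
-36

Use the multiplicative property of determinants: det(AB) = det(A)*det(B).
det(AB) = (9)*(-4) = -36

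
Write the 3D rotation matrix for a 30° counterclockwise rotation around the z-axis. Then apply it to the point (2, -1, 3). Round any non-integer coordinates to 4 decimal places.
R = [[√3/2, -1/2, 0], [1/2, √3/2, 0], [0, 0, 1]]; R·(2, -1, 3) = (2.2321, 0.1340, 3.0000)

Rotation matrix for 30° around z-axis:
cos(30°) = √3/2, sin(30°) = 1/2
R = [[√3/2, -1/2, 0], [1/2, √3/2, 0], [0, 0, 1]]
Apply to (2, -1, 3): R·[2, -1, 3]ᵀ = (2.2321, 0.1340, 3.0000)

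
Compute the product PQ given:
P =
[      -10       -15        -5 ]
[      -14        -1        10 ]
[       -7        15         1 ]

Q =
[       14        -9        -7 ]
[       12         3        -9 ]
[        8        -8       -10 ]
PQ =
[     -360        85       255 ]
[     -128        43         7 ]
[       90       100       -96 ]

Matrix multiplication: (PQ)[i][j] = sum over k of P[i][k] * Q[k][j].
  (PQ)[0][0] = (-10)*(14) + (-15)*(12) + (-5)*(8) = -360
  (PQ)[0][1] = (-10)*(-9) + (-15)*(3) + (-5)*(-8) = 85
  (PQ)[0][2] = (-10)*(-7) + (-15)*(-9) + (-5)*(-10) = 255
  (PQ)[1][0] = (-14)*(14) + (-1)*(12) + (10)*(8) = -128
  (PQ)[1][1] = (-14)*(-9) + (-1)*(3) + (10)*(-8) = 43
  (PQ)[1][2] = (-14)*(-7) + (-1)*(-9) + (10)*(-10) = 7
  (PQ)[2][0] = (-7)*(14) + (15)*(12) + (1)*(8) = 90
  (PQ)[2][1] = (-7)*(-9) + (15)*(3) + (1)*(-8) = 100
  (PQ)[2][2] = (-7)*(-7) + (15)*(-9) + (1)*(-10) = -96
PQ =
[     -360        85       255 ]
[     -128        43         7 ]
[       90       100       -96 ]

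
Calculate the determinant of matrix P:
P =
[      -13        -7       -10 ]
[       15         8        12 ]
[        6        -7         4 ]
det(P) = -62

Expand along row 0 (cofactor expansion): det(P) = a*(e*i - f*h) - b*(d*i - f*g) + c*(d*h - e*g), where the 3×3 is [[a, b, c], [d, e, f], [g, h, i]].
Minor M_00 = (8)*(4) - (12)*(-7) = 32 + 84 = 116.
Minor M_01 = (15)*(4) - (12)*(6) = 60 - 72 = -12.
Minor M_02 = (15)*(-7) - (8)*(6) = -105 - 48 = -153.
det(P) = (-13)*(116) - (-7)*(-12) + (-10)*(-153) = -1508 - 84 + 1530 = -62.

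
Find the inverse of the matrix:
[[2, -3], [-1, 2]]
[[2, 3], [1, 2]]

For [[a,b],[c,d]], inverse = (1/det)·[[d,-b],[-c,a]]
det = 2·2 - -3·-1 = 1
Inverse = (1/1)·[[2, 3], [1, 2]]
        = [[2, 3], [1, 2]]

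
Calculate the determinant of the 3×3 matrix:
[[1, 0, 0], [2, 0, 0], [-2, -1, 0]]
0

Expansion along first row:
det = 1·det([[0,0],[-1,0]]) - 0·det([[2,0],[-2,0]]) + 0·det([[2,0],[-2,-1]])
    = 1·(0·0 - 0·-1) - 0·(2·0 - 0·-2) + 0·(2·-1 - 0·-2)
    = 1·0 - 0·0 + 0·-2
    = 0 + 0 + 0 = 0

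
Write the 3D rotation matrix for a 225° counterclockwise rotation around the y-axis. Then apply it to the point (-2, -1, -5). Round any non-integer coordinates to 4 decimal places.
R = [[-√2/2, 0, -√2/2], [0, 1, 0], [√2/2, 0, -√2/2]]; R·(-2, -1, -5) = (4.9497, -1.0000, 2.1213)

Rotation matrix for 225° around y-axis:
cos(225°) = -√2/2, sin(225°) = -√2/2
R = [[-√2/2, 0, -√2/2], [0, 1, 0], [√2/2, 0, -√2/2]]
Apply to (-2, -1, -5): R·[-2, -1, -5]ᵀ = (4.9497, -1.0000, 2.1213)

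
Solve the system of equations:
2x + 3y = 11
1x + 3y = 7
x = 4, y = 1

Use elimination (row reduction):
Equation 1: 2x + 3y = 11.
Equation 2: 1x + 3y = 7.
Multiply Eq1 by 1 and Eq2 by 2: 2x + 3y = 11;  2x + 6y = 14.
Subtract: (3)y = 3, so y = 1.
Back-substitute into Eq1: 2x + 3*(1) = 11, so x = 4.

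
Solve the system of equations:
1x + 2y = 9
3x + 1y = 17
x = 5, y = 2

Use elimination (row reduction):
Equation 1: 1x + 2y = 9.
Equation 2: 3x + 1y = 17.
Multiply Eq1 by 3 and Eq2 by 1: 3x + 6y = 27;  3x + 1y = 17.
Subtract: (-5)y = -10, so y = 2.
Back-substitute into Eq1: 1x + 2*(2) = 9, so x = 5.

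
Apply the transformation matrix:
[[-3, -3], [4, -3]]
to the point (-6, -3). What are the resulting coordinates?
(27, -15)

Matrix multiplication:
[[-3, -3], [4, -3]] × [-6, -3]ᵀ
= [-3×-6 + -3×-3, 4×-6 + -3×-3]ᵀ
= [27.0000, -15.0000]ᵀ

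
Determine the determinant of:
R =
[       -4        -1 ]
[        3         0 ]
det(R) = 3

For a 2×2 matrix [[a, b], [c, d]], det = a*d - b*c.
det(R) = (-4)*(0) - (-1)*(3) = 0 + 3 = 3.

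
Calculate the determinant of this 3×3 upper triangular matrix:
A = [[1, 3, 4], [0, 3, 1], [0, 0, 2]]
6

The determinant of a triangular matrix is the product of its diagonal entries (the off-diagonal entries above the diagonal do not affect it).
det(A) = (1) * (3) * (2) = 6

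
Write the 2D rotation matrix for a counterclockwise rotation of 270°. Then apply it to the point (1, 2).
R = [[0, 1], [-1, 0]]; R·(1, 2) = (2, -1)

Rotation matrix formula: R(θ) = [[cos θ, -sin θ], [sin θ, cos θ]]
For θ = 270°:
cos(270°) = 0
sin(270°) = -1
R = [[0, 1], [-1, 0]]
Apply to (1, 2): [0·1 + (1)·2, -1·1 + 0·2] = (2, -1)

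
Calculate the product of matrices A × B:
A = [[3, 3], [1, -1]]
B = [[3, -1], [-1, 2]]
[[6, 3], [4, -3]]

Matrix multiplication:
C[0][0] = 3×3 + 3×-1 = 6
C[0][1] = 3×-1 + 3×2 = 3
C[1][0] = 1×3 + -1×-1 = 4
C[1][1] = 1×-1 + -1×2 = -3
Result: [[6, 3], [4, -3]]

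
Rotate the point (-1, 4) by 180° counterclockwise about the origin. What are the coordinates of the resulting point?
(1, -4)

Rotation matrix R(θ) = [[cos θ, -sin θ], [sin θ, cos θ]]; for θ = 180°:
R = [[-1, 0], [0, -1]]
Result: R × [-1, 4]ᵀ = [-1·-1 + (0)·4, 0·-1 + (-1)·4]ᵀ = (1, -4)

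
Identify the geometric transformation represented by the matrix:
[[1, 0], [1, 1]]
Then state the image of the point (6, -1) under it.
vertical shear with factor 1; image of (6, -1) is (6, 5)

The matrix [[1, 0], [k, 1]] sends (x, y) to (x, 1x + y), leaving the x-coordinate fixed: a vertical shear.
The matrix [[1, 0], [1, 1]] represents: vertical shear with factor 1.
Applying it to (6, -1): [1·6 + 0·-1, 1·6 + 1·-1] = (6, 5).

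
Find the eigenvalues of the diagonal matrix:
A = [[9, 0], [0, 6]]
λ₁ = 9, λ₂ = 6

The characteristic polynomial of A is det(A - λI) = (9 - λ)(6 - λ) = 0.
The roots are λ = 9 and λ = 6, so the eigenvalues are the diagonal entries.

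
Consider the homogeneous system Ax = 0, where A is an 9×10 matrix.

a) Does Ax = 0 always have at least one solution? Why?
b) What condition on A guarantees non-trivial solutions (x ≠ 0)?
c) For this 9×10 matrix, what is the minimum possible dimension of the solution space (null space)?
a) Yes, x = 0 is always a solution. b) When A has linearly dependent columns (rank < n). c) Minimum nullity = 1.

a) x = 0 satisfies A·0 = 0, so the zero vector is always a solution.
b) Non-trivial solutions exist iff the columns of A are linearly dependent, equivalently rank(A) < n (the number of columns).
c) By rank-nullity, rank(A) + nullity(A) = n = 10. Since A has only 9 rows, rank(A) ≤ 9, so nullity(A) ≥ 10 - 9 = 1.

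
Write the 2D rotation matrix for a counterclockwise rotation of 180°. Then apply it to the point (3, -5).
R = [[-1, 0], [0, -1]]; R·(3, -5) = (-3, 5)

Rotation matrix formula: R(θ) = [[cos θ, -sin θ], [sin θ, cos θ]]
For θ = 180°:
cos(180°) = -1
sin(180°) = 0
R = [[-1, 0], [0, -1]]
Apply to (3, -5): [-1·3 + (0)·-5, 0·3 + -1·-5] = (-3, 5)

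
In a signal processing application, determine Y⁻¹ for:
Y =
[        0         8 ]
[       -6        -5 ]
det(Y) = 48
Y⁻¹ =
[    -5/48      -1/6 ]
[      1/8         0 ]

For a 2×2 matrix Y = [[a, b], [c, d]] with det(Y) ≠ 0, Y⁻¹ = (1/det(Y)) * [[d, -b], [-c, a]].
det(Y) = (0)*(-5) - (8)*(-6) = 0 + 48 = 48.
Y⁻¹ = (1/48) * [[-5, -8], [6, 0]].
Dividing each entry by 48 and reducing:
Y⁻¹ =
[    -5/48      -1/6 ]
[      1/8         0 ]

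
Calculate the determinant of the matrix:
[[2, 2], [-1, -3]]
-4

For a 2×2 matrix [[a, b], [c, d]], det = ad - bc
det = (2)(-3) - (2)(-1) = -6 - -2 = -4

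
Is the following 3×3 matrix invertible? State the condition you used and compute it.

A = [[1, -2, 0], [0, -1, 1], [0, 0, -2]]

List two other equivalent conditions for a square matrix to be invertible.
Yes, invertible; det(A) = 2 ≠ 0. Equivalent conditions: rank(A) = 3; Ax = 0 has only the trivial solution; 0 is not an eigenvalue; the columns of A are linearly independent.

To check invertibility, compute det(A).
The given matrix is triangular, so det(A) equals the product of its diagonal entries = 2 ≠ 0.
Since det(A) ≠ 0, A is invertible.
Equivalent conditions for a square matrix A to be invertible:
- rank(A) = 3 (full rank).
- The homogeneous system Ax = 0 has only the trivial solution x = 0.
- 0 is not an eigenvalue of A.
- The columns (equivalently rows) of A are linearly independent.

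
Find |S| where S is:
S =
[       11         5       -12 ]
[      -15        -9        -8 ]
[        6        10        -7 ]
det(S) = 1960

Expand along row 0 (cofactor expansion): det(S) = a*(e*i - f*h) - b*(d*i - f*g) + c*(d*h - e*g), where the 3×3 is [[a, b, c], [d, e, f], [g, h, i]].
Minor M_00 = (-9)*(-7) - (-8)*(10) = 63 + 80 = 143.
Minor M_01 = (-15)*(-7) - (-8)*(6) = 105 + 48 = 153.
Minor M_02 = (-15)*(10) - (-9)*(6) = -150 + 54 = -96.
det(S) = (11)*(143) - (5)*(153) + (-12)*(-96) = 1573 - 765 + 1152 = 1960.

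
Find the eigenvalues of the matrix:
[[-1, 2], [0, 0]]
λ = -1 and λ = 0

Characteristic equation: det(A - λI) = 0
λ² - (trace)λ + (det) = 0
λ² - (-1)λ + (0) = 0
λ² + 1λ + 0 = 0
Solving: λ = -1, 0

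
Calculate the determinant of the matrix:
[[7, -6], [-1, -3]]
-27

For a 2×2 matrix [[a, b], [c, d]], det = ad - bc
det = (7)(-3) - (-6)(-1) = -21 - 6 = -27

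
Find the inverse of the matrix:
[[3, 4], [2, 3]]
[[3, -4], [-2, 3]]

For [[a,b],[c,d]], inverse = (1/det)·[[d,-b],[-c,a]]
det = 3·3 - 4·2 = 1
Inverse = (1/1)·[[3, -4], [-2, 3]]
        = [[3, -4], [-2, 3]]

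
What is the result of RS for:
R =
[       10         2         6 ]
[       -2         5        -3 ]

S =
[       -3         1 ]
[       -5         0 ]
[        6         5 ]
RS =
[       -4        40 ]
[      -37       -17 ]

Matrix multiplication: (RS)[i][j] = sum over k of R[i][k] * S[k][j].
  (RS)[0][0] = (10)*(-3) + (2)*(-5) + (6)*(6) = -4
  (RS)[0][1] = (10)*(1) + (2)*(0) + (6)*(5) = 40
  (RS)[1][0] = (-2)*(-3) + (5)*(-5) + (-3)*(6) = -37
  (RS)[1][1] = (-2)*(1) + (5)*(0) + (-3)*(5) = -17
RS =
[       -4        40 ]
[      -37       -17 ]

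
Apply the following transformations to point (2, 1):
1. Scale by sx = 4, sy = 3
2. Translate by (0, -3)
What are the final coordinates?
(8, 0)

Step 1: Scale (2, 1) by (sx, sy) = (4, 3) → (8, 3)
Step 2: Translate by (0, -3) → (8, 0)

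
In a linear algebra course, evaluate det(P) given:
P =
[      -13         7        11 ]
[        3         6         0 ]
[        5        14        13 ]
det(P) = -1155

Expand along row 0 (cofactor expansion): det(P) = a*(e*i - f*h) - b*(d*i - f*g) + c*(d*h - e*g), where the 3×3 is [[a, b, c], [d, e, f], [g, h, i]].
Minor M_00 = (6)*(13) - (0)*(14) = 78 - 0 = 78.
Minor M_01 = (3)*(13) - (0)*(5) = 39 - 0 = 39.
Minor M_02 = (3)*(14) - (6)*(5) = 42 - 30 = 12.
det(P) = (-13)*(78) - (7)*(39) + (11)*(12) = -1014 - 273 + 132 = -1155.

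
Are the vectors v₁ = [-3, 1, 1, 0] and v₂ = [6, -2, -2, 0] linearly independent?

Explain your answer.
No, linearly dependent (v₂ = -2·v₁)

Check whether there is a scalar k with v₂ = k·v₁.
Comparing components, k = -2 satisfies -2·[-3, 1, 1, 0] = [6, -2, -2, 0].
Since v₂ is a scalar multiple of v₁, the two vectors are linearly dependent.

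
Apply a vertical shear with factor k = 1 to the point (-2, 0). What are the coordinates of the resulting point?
(-2, -2)

Shear matrix for vertical shear with factor k = 1:
[[1, 0], [1, 1]]
Result: (-2, 0) → (-2, -2)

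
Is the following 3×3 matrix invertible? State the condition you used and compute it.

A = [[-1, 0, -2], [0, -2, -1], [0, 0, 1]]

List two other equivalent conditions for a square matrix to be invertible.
Yes, invertible; det(A) = 2 ≠ 0. Equivalent conditions: rank(A) = 3; Ax = 0 has only the trivial solution; 0 is not an eigenvalue; the columns of A are linearly independent.

To check invertibility, compute det(A).
The given matrix is triangular, so det(A) equals the product of its diagonal entries = 2 ≠ 0.
Since det(A) ≠ 0, A is invertible.
Equivalent conditions for a square matrix A to be invertible:
- rank(A) = 3 (full rank).
- The homogeneous system Ax = 0 has only the trivial solution x = 0.
- 0 is not an eigenvalue of A.
- The columns (equivalently rows) of A are linearly independent.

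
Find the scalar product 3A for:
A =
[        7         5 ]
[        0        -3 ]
3A =
[       21        15 ]
[        0        -9 ]

Scalar multiplication is elementwise: (3A)[i][j] = 3 * A[i][j].
  (3A)[0][0] = 3 * (7) = 21
  (3A)[0][1] = 3 * (5) = 15
  (3A)[1][0] = 3 * (0) = 0
  (3A)[1][1] = 3 * (-3) = -9
3A =
[       21        15 ]
[        0        -9 ]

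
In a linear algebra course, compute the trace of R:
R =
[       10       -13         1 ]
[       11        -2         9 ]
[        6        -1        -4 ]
tr(R) = 10 - 2 - 4 = 4

The trace of a square matrix is the sum of its diagonal entries.
Diagonal entries of R: R[0][0] = 10, R[1][1] = -2, R[2][2] = -4.
tr(R) = 10 - 2 - 4 = 4.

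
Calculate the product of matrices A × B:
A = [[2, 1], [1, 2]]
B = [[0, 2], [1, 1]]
[[1, 5], [2, 4]]

Matrix multiplication:
C[0][0] = 2×0 + 1×1 = 1
C[0][1] = 2×2 + 1×1 = 5
C[1][0] = 1×0 + 2×1 = 2
C[1][1] = 1×2 + 2×1 = 4
Result: [[1, 5], [2, 4]]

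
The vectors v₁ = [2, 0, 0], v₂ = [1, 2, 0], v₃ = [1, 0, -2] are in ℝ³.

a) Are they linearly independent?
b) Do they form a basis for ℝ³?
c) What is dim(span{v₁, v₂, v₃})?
Yes independent, yes basis, dim = 3

Stack v₁, v₂, v₃ as rows of a 3×3 matrix.
[[2, 0, 0]; [1, 2, 0]; [1, 0, -2]] is already lower triangular with nonzero diagonal entries (2, 2, -2), so its determinant is the product of the diagonal entries, det = (2)·(2)·(-2) = -8 ≠ 0, and the rows are linearly independent.
Three linearly independent vectors in ℝ³ form a basis for ℝ³, so dim(span{v₁,v₂,v₃}) = 3.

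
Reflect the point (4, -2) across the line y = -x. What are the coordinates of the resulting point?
(2, -4)

Reflection across line y = -x: (4, -2) → (2, -4)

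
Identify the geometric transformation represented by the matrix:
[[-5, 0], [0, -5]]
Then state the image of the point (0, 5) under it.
uniform scaling by factor -5; image of (0, 5) is (0, -25)

This is a diagonal matrix with equal entries -5, so it scales both axes by the same factor -5.
The matrix [[-5, 0], [0, -5]] represents: uniform scaling by factor -5.
Applying it to (0, 5): [-5·0 + 0·5, 0·0 + -5·5] = (0, -25).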